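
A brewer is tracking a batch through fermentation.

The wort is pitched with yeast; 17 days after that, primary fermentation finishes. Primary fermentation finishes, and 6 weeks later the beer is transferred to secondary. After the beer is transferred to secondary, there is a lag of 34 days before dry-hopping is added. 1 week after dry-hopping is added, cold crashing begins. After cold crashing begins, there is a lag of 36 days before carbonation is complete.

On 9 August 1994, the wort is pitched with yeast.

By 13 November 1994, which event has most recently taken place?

The wort is pitched with yeast: Aug 9, 1994.
Primary fermentation finishes: Aug 9, 1994 + 17 days = Aug 26, 1994.
The beer is transferred to secondary: Aug 26, 1994 + 6 weeks = Oct 7, 1994.
Dry-hopping is added: Oct 7, 1994 + 34 days = Nov 10, 1994.
Cold crashing begins: Nov 10, 1994 + 1 week = Nov 17, 1994.
Carbonation is complete: Nov 17, 1994 + 36 days = Dec 23, 1994.
Nov 13, 1994 falls between when dry-hopping is added (Nov 10, 1994) and when cold crashing begins (Nov 17, 1994).

Dry-hopping is added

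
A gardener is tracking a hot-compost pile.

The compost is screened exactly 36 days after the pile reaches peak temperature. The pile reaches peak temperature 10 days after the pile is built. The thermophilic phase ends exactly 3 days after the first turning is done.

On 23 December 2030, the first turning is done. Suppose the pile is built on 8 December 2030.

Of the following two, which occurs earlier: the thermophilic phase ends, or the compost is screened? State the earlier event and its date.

The first turning is done: Dec 23, 2030.
The thermophilic phase ends: Dec 23, 2030 + 3 days = Dec 26, 2030.
The pile is built: Dec 8, 2030.
The pile reaches peak temperature: Dec 8, 2030 + 10 days = Dec 18, 2030.
The compost is screened: Dec 18, 2030 + 36 days = Jan 23, 2031.
Comparing: the thermophilic phase ends on Dec 26, 2030 vs the compost is screened on Jan 23, 2031. Earlier: the thermophilic phase ends.

The thermophilic phase ends — 26 December 2030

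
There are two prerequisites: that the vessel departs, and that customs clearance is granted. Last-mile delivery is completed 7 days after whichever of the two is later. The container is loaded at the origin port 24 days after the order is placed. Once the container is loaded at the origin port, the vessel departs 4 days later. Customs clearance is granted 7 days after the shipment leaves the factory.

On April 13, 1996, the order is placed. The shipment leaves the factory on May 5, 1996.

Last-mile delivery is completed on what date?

May 19, 1996

The order is placed: Apr 13, 1996.
The container is loaded at the origin port: Apr 13, 1996 + 24 days = May 7, 1996.
The vessel departs: May 7, 1996 + 4 days = May 11, 1996.
The shipment leaves the factory: May 5, 1996.
Customs clearance is granted: May 5, 1996 + 7 days = May 12, 1996.
Both prerequisites met — the vessel departs (May 11, 1996), customs clearance is granted (May 12, 1996); the later is May 12, 1996.
Last-mile delivery is completed: May 12, 1996 + 7 days = May 19, 1996.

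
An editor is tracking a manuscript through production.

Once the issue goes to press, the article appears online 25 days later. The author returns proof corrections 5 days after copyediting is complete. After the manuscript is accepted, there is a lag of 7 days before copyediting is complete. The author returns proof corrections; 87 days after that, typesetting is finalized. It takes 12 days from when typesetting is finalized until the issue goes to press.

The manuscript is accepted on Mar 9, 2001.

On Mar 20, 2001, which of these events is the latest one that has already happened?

The manuscript is accepted: Mar 9, 2001.
Copyediting is complete: Mar 9, 2001 + 7 days = Mar 16, 2001.
The author returns proof corrections: Mar 16, 2001 + 5 days = Mar 21, 2001.
Typesetting is finalized: Mar 21, 2001 + 87 days = Jun 16, 2001.
The issue goes to press: Jun 16, 2001 + 12 days = Jun 28, 2001.
The article appears online: Jun 28, 2001 + 25 days = Jul 23, 2001.
Mar 20, 2001 falls between when copyediting is complete (Mar 16, 2001) and when the author returns proof corrections (Mar 21, 2001).

Copyediting is complete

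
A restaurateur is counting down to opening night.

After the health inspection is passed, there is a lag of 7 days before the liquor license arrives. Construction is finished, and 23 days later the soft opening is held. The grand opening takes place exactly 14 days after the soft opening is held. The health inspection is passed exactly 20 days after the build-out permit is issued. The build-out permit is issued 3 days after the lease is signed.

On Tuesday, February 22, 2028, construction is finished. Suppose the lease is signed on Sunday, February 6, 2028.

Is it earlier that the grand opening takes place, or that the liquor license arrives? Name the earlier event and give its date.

Construction is finished: Feb 22, 2028.
The soft opening is held: Feb 22, 2028 + 23 days = Mar 16, 2028.
The grand opening takes place: Mar 16, 2028 + 14 days = Mar 30, 2028.
The lease is signed: Feb 6, 2028.
The build-out permit is issued: Feb 6, 2028 + 3 days = Feb 9, 2028.
The health inspection is passed: Feb 9, 2028 + 20 days = Feb 29, 2028.
The liquor license arrives: Feb 29, 2028 + 7 days = Mar 7, 2028.
Comparing: the grand opening takes place on Mar 30, 2028 vs the liquor license arrives on Mar 7, 2028. Earlier: the liquor license arrives.

The liquor license arrives — Tuesday, March 7, 2028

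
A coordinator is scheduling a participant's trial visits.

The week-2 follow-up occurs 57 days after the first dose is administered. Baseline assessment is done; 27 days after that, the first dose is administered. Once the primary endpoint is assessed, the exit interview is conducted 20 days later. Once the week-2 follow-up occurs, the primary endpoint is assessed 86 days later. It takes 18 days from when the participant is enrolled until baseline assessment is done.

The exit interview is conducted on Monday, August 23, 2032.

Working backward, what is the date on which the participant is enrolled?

Wednesday, January 28, 2032

The exit interview is conducted: Aug 23, 2032.
The primary endpoint is assessed: Aug 23, 2032 − 20 days = Aug 3, 2032.
The week-2 follow-up occurs: Aug 3, 2032 − 86 days = May 9, 2032.
The first dose is administered: May 9, 2032 − 57 days = Mar 13, 2032.
Baseline assessment is done: Mar 13, 2032 − 27 days = Feb 15, 2032.
The participant is enrolled: Feb 15, 2032 − 18 days = Jan 28, 2032.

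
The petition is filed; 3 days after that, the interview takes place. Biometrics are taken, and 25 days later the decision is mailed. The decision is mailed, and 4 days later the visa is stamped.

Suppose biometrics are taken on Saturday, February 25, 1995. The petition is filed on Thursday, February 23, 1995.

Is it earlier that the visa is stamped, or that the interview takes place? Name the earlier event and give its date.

The interview takes place — Sunday, February 26, 1995

Biometrics are taken: Feb 25, 1995.
The decision is mailed: Feb 25, 1995 + 25 days = Mar 22, 1995.
The visa is stamped: Mar 22, 1995 + 4 days = Mar 26, 1995.
The petition is filed: Feb 23, 1995.
The interview takes place: Feb 23, 1995 + 3 days = Feb 26, 1995.
Comparing: the visa is stamped on Mar 26, 1995 vs the interview takes place on Feb 26, 1995. Earlier: the interview takes place.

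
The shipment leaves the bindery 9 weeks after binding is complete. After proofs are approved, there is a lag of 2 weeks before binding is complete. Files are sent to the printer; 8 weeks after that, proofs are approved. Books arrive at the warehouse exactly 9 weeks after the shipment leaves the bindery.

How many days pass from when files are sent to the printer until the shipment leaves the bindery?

Causal path: files are sent to the printer → proofs are approved → binding is complete → the shipment leaves the bindery.
Total delay along the path: 8 + 2 + 9 weeks = 19 weeks = 133 days.

133 days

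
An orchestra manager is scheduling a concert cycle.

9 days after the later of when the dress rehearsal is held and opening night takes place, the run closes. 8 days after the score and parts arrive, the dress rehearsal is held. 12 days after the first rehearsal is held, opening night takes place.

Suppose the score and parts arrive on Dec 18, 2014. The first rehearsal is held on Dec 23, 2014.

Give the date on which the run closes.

The score and parts arrive: Dec 18, 2014.
The dress rehearsal is held: Dec 18, 2014 + 8 days = Dec 26, 2014.
The first rehearsal is held: Dec 23, 2014.
Opening night takes place: Dec 23, 2014 + 12 days = Jan 4, 2015.
Both prerequisites met — the dress rehearsal is held (Dec 26, 2014), opening night takes place (Jan 4, 2015); the later is Jan 4, 2015.
The run closes: Jan 4, 2015 + 9 days = Jan 13, 2015.

Jan 13, 2015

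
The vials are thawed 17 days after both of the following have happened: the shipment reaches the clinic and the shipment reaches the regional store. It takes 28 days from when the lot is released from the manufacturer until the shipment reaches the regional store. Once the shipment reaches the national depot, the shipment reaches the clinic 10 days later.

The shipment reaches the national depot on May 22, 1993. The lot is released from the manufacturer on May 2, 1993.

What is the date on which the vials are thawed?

The shipment reaches the national depot: May 22, 1993.
The shipment reaches the clinic: May 22, 1993 + 10 days = Jun 1, 1993.
The lot is released from the manufacturer: May 2, 1993.
The shipment reaches the regional store: May 2, 1993 + 28 days = May 30, 1993.
Both prerequisites met — the shipment reaches the clinic (Jun 1, 1993), the shipment reaches the regional store (May 30, 1993); the later is Jun 1, 1993.
The vials are thawed: Jun 1, 1993 + 17 days = Jun 18, 1993.

June 18, 1993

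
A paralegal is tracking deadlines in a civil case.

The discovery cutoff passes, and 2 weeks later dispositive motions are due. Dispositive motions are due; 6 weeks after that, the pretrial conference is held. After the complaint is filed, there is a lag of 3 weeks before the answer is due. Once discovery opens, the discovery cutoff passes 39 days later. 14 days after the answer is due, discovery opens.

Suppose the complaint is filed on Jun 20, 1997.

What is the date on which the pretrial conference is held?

The complaint is filed: Jun 20, 1997.
The answer is due: Jun 20, 1997 + 3 weeks = Jul 11, 1997.
Discovery opens: Jul 11, 1997 + 14 days = Jul 25, 1997.
The discovery cutoff passes: Jul 25, 1997 + 39 days = Sep 2, 1997.
Dispositive motions are due: Sep 2, 1997 + 2 weeks = Sep 16, 1997.
The pretrial conference is held: Sep 16, 1997 + 6 weeks = Oct 28, 1997.

Oct 28, 1997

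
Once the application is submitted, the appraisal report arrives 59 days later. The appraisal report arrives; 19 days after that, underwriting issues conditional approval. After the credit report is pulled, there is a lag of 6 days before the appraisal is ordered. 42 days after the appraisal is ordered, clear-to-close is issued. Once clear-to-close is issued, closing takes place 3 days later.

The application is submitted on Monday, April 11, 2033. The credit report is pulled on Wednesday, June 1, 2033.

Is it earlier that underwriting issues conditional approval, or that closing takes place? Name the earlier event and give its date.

The application is submitted: Apr 11, 2033.
The appraisal report arrives: Apr 11, 2033 + 59 days = Jun 9, 2033.
Underwriting issues conditional approval: Jun 9, 2033 + 19 days = Jun 28, 2033.
The credit report is pulled: Jun 1, 2033.
The appraisal is ordered: Jun 1, 2033 + 6 days = Jun 7, 2033.
Clear-to-close is issued: Jun 7, 2033 + 42 days = Jul 19, 2033.
Closing takes place: Jul 19, 2033 + 3 days = Jul 22, 2033.
Comparing: underwriting issues conditional approval on Jun 28, 2033 vs closing takes place on Jul 22, 2033. Earlier: underwriting issues conditional approval.

Underwriting issues conditional approval — Tuesday, June 28, 2033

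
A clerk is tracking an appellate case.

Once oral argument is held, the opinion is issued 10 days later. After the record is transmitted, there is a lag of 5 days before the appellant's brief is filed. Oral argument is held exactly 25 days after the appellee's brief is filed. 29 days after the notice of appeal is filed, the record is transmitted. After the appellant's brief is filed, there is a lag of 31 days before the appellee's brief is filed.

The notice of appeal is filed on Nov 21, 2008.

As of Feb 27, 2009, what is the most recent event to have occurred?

Oral argument is held

The notice of appeal is filed: Nov 21, 2008.
The record is transmitted: Nov 21, 2008 + 29 days = Dec 20, 2008.
The appellant's brief is filed: Dec 20, 2008 + 5 days = Dec 25, 2008.
The appellee's brief is filed: Dec 25, 2008 + 31 days = Jan 25, 2009.
Oral argument is held: Jan 25, 2009 + 25 days = Feb 19, 2009.
The opinion is issued: Feb 19, 2009 + 10 days = Mar 1, 2009.
Feb 27, 2009 falls between when oral argument is held (Feb 19, 2009) and when the opinion is issued (Mar 1, 2009).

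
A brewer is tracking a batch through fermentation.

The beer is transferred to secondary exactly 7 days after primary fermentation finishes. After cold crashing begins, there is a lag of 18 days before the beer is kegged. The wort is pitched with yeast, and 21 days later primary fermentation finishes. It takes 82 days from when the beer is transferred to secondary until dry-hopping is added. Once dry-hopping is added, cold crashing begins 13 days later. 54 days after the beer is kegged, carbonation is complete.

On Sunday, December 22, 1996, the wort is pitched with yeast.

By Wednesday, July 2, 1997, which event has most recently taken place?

The beer is kegged

The wort is pitched with yeast: Dec 22, 1996.
Primary fermentation finishes: Dec 22, 1996 + 21 days = Jan 12, 1997.
The beer is transferred to secondary: Jan 12, 1997 + 7 days = Jan 19, 1997.
Dry-hopping is added: Jan 19, 1997 + 82 days = Apr 11, 1997.
Cold crashing begins: Apr 11, 1997 + 13 days = Apr 24, 1997.
The beer is kegged: Apr 24, 1997 + 18 days = May 12, 1997.
Carbonation is complete: May 12, 1997 + 54 days = Jul 5, 1997.
Jul 2, 1997 falls between when the beer is kegged (May 12, 1997) and when carbonation is complete (Jul 5, 1997).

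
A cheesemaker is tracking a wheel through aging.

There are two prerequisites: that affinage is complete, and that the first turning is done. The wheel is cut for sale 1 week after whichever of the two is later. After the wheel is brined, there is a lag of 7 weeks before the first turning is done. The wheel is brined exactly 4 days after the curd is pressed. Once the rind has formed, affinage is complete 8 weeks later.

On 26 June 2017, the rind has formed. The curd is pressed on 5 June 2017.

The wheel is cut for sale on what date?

28 August 2017

The rind has formed: Jun 26, 2017.
Affinage is complete: Jun 26, 2017 + 8 weeks = Aug 21, 2017.
The curd is pressed: Jun 5, 2017.
The wheel is brined: Jun 5, 2017 + 4 days = Jun 9, 2017.
The first turning is done: Jun 9, 2017 + 7 weeks = Jul 28, 2017.
Both prerequisites met — affinage is complete (Aug 21, 2017), the first turning is done (Jul 28, 2017); the later is Aug 21, 2017.
The wheel is cut for sale: Aug 21, 2017 + 1 week = Aug 28, 2017.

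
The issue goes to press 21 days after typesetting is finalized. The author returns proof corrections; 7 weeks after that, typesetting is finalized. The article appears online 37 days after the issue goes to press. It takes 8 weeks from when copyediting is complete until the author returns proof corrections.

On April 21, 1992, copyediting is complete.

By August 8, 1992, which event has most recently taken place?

Copyediting is complete: Apr 21, 1992.
The author returns proof corrections: Apr 21, 1992 + 8 weeks = Jun 16, 1992.
Typesetting is finalized: Jun 16, 1992 + 7 weeks = Aug 4, 1992.
The issue goes to press: Aug 4, 1992 + 21 days = Aug 25, 1992.
The article appears online: Aug 25, 1992 + 37 days = Oct 1, 1992.
Aug 8, 1992 falls between when typesetting is finalized (Aug 4, 1992) and when the issue goes to press (Aug 25, 1992).

Typesetting is finalized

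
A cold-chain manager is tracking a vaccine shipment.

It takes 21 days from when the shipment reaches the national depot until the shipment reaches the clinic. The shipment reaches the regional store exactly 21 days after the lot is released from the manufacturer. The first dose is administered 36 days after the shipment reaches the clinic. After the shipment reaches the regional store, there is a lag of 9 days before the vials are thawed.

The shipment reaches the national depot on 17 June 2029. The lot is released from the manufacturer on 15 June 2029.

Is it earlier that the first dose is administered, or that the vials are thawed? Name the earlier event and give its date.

The shipment reaches the national depot: Jun 17, 2029.
The shipment reaches the clinic: Jun 17, 2029 + 21 days = Jul 8, 2029.
The first dose is administered: Jul 8, 2029 + 36 days = Aug 13, 2029.
The lot is released from the manufacturer: Jun 15, 2029.
The shipment reaches the regional store: Jun 15, 2029 + 21 days = Jul 6, 2029.
The vials are thawed: Jul 6, 2029 + 9 days = Jul 15, 2029.
Comparing: the first dose is administered on Aug 13, 2029 vs the vials are thawed on Jul 15, 2029. Earlier: the vials are thawed.

The vials are thawed — 15 July 2029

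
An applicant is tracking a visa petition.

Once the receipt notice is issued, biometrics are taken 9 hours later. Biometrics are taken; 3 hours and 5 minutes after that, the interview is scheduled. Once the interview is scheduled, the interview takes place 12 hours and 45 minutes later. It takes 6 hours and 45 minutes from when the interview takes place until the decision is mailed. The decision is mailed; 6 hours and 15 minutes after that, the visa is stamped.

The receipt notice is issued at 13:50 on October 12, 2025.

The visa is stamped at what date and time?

03:40 on October 14, 2025

The receipt notice is issued: 13:50 Oct 12, 2025.
Biometrics are taken: 13:50 Oct 12, 2025 + 9h = 22:50 Oct 12, 2025.
The interview is scheduled: 22:50 Oct 12, 2025 + 3h05m = 01:55 Oct 13, 2025.
The interview takes place: 01:55 Oct 13, 2025 + 12h45m = 14:40 Oct 13, 2025.
The decision is mailed: 14:40 Oct 13, 2025 + 6h45m = 21:25 Oct 13, 2025.
The visa is stamped: 21:25 Oct 13, 2025 + 6h15m = 03:40 Oct 14, 2025.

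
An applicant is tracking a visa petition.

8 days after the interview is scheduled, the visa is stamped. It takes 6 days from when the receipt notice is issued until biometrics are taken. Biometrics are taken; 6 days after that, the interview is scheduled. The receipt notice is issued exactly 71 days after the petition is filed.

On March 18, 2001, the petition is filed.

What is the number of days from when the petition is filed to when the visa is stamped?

Causal path: the petition is filed → the receipt notice is issued → biometrics are taken → the interview is scheduled → the visa is stamped.
Total delay along the path: 71 + 6 + 6 + 8 = 91 days.

91 days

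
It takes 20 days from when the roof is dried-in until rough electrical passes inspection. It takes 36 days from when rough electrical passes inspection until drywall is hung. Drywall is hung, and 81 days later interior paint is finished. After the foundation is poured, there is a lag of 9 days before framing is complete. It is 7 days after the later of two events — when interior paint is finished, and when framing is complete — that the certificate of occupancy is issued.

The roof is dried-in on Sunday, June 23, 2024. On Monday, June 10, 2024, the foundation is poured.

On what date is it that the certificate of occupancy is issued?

Thursday, November 14, 2024

The roof is dried-in: Jun 23, 2024.
Rough electrical passes inspection: Jun 23, 2024 + 20 days = Jul 13, 2024.
Drywall is hung: Jul 13, 2024 + 36 days = Aug 18, 2024.
Interior paint is finished: Aug 18, 2024 + 81 days = Nov 7, 2024.
The foundation is poured: Jun 10, 2024.
Framing is complete: Jun 10, 2024 + 9 days = Jun 19, 2024.
Both prerequisites met — interior paint is finished (Nov 7, 2024), framing is complete (Jun 19, 2024); the later is Nov 7, 2024.
The certificate of occupancy is issued: Nov 7, 2024 + 7 days = Nov 14, 2024.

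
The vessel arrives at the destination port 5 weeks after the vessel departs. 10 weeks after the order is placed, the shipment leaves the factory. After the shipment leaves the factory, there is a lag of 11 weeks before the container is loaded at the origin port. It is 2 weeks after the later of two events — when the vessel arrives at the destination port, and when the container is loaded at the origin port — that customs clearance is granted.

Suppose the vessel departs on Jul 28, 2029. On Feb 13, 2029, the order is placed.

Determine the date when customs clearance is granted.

The vessel departs: Jul 28, 2029.
The vessel arrives at the destination port: Jul 28, 2029 + 5 weeks = Sep 1, 2029.
The order is placed: Feb 13, 2029.
The shipment leaves the factory: Feb 13, 2029 + 10 weeks = Apr 24, 2029.
The container is loaded at the origin port: Apr 24, 2029 + 11 weeks = Jul 10, 2029.
Both prerequisites met — the vessel arrives at the destination port (Sep 1, 2029), the container is loaded at the origin port (Jul 10, 2029); the later is Sep 1, 2029.
Customs clearance is granted: Sep 1, 2029 + 2 weeks = Sep 15, 2029.

Sep 15, 2029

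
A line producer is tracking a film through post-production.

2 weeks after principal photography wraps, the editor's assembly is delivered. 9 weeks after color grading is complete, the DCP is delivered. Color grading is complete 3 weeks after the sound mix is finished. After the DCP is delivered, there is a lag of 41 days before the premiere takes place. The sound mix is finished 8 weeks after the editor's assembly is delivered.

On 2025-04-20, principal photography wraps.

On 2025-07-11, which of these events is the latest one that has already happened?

Principal photography wraps: Apr 20, 2025.
The editor's assembly is delivered: Apr 20, 2025 + 2 weeks = May 4, 2025.
The sound mix is finished: May 4, 2025 + 8 weeks = Jun 29, 2025.
Color grading is complete: Jun 29, 2025 + 3 weeks = Jul 20, 2025.
The DCP is delivered: Jul 20, 2025 + 9 weeks = Sep 21, 2025.
The premiere takes place: Sep 21, 2025 + 41 days = Nov 1, 2025.
Jul 11, 2025 falls between when the sound mix is finished (Jun 29, 2025) and when color grading is complete (Jul 20, 2025).

The sound mix is finished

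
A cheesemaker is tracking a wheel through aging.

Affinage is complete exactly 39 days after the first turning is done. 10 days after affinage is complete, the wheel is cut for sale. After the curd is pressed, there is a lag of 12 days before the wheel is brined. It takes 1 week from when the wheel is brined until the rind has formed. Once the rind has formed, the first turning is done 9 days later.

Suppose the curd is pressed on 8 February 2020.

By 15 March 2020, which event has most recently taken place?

The first turning is done

The curd is pressed: Feb 8, 2020.
The wheel is brined: Feb 8, 2020 + 12 days = Feb 20, 2020.
The rind has formed: Feb 20, 2020 + 1 week = Feb 27, 2020.
The first turning is done: Feb 27, 2020 + 9 days = Mar 7, 2020.
Affinage is complete: Mar 7, 2020 + 39 days = Apr 15, 2020.
The wheel is cut for sale: Apr 15, 2020 + 10 days = Apr 25, 2020.
Mar 15, 2020 falls between when the first turning is done (Mar 7, 2020) and when affinage is complete (Apr 15, 2020).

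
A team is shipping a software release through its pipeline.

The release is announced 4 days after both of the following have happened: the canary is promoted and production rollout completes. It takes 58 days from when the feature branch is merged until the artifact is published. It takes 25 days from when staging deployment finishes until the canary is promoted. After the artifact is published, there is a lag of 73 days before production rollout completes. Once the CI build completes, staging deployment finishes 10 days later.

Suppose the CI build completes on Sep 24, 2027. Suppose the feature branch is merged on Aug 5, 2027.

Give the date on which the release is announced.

The CI build completes: Sep 24, 2027.
Staging deployment finishes: Sep 24, 2027 + 10 days = Oct 4, 2027.
The canary is promoted: Oct 4, 2027 + 25 days = Oct 29, 2027.
The feature branch is merged: Aug 5, 2027.
The artifact is published: Aug 5, 2027 + 58 days = Oct 2, 2027.
Production rollout completes: Oct 2, 2027 + 73 days = Dec 14, 2027.
Both prerequisites met — the canary is promoted (Oct 29, 2027), production rollout completes (Dec 14, 2027); the later is Dec 14, 2027.
The release is announced: Dec 14, 2027 + 4 days = Dec 18, 2027.

Dec 18, 2027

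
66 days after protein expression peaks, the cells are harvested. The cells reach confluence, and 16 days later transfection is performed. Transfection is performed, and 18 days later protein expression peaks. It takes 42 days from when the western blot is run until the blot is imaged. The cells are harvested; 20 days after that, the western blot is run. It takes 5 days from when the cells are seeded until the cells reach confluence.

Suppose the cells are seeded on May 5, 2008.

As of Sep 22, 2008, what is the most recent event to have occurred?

The cells are seeded: May 5, 2008.
The cells reach confluence: May 5, 2008 + 5 days = May 10, 2008.
Transfection is performed: May 10, 2008 + 16 days = May 26, 2008.
Protein expression peaks: May 26, 2008 + 18 days = Jun 13, 2008.
The cells are harvested: Jun 13, 2008 + 66 days = Aug 18, 2008.
The western blot is run: Aug 18, 2008 + 20 days = Sep 7, 2008.
The blot is imaged: Sep 7, 2008 + 42 days = Oct 19, 2008.
Sep 22, 2008 falls between when the western blot is run (Sep 7, 2008) and when the blot is imaged (Oct 19, 2008).

The western blot is run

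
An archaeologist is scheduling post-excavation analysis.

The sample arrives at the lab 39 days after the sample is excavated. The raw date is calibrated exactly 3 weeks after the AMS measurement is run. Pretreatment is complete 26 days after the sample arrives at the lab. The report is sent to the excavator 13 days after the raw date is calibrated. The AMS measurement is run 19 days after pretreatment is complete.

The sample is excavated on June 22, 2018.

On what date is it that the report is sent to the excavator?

October 18, 2018

The sample is excavated: Jun 22, 2018.
The sample arrives at the lab: Jun 22, 2018 + 39 days = Jul 31, 2018.
Pretreatment is complete: Jul 31, 2018 + 26 days = Aug 26, 2018.
The AMS measurement is run: Aug 26, 2018 + 19 days = Sep 14, 2018.
The raw date is calibrated: Sep 14, 2018 + 3 weeks = Oct 5, 2018.
The report is sent to the excavator: Oct 5, 2018 + 13 days = Oct 18, 2018.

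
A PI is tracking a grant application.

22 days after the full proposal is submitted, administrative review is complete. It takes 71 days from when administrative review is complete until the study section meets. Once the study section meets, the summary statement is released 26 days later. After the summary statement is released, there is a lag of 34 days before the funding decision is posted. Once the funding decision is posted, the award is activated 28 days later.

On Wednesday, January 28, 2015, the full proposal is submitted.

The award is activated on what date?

Tuesday, July 28, 2015

The full proposal is submitted: Jan 28, 2015.
Administrative review is complete: Jan 28, 2015 + 22 days = Feb 19, 2015.
The study section meets: Feb 19, 2015 + 71 days = May 1, 2015.
The summary statement is released: May 1, 2015 + 26 days = May 27, 2015.
The funding decision is posted: May 27, 2015 + 34 days = Jun 30, 2015.
The award is activated: Jun 30, 2015 + 28 days = Jul 28, 2015.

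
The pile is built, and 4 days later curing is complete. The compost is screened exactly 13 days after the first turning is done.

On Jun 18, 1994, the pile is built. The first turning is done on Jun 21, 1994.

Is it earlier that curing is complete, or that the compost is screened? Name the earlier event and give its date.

The pile is built: Jun 18, 1994.
Curing is complete: Jun 18, 1994 + 4 days = Jun 22, 1994.
The first turning is done: Jun 21, 1994.
The compost is screened: Jun 21, 1994 + 13 days = Jul 4, 1994.
Comparing: curing is complete on Jun 22, 1994 vs the compost is screened on Jul 4, 1994. Earlier: curing is complete.

Curing is complete — Jun 22, 1994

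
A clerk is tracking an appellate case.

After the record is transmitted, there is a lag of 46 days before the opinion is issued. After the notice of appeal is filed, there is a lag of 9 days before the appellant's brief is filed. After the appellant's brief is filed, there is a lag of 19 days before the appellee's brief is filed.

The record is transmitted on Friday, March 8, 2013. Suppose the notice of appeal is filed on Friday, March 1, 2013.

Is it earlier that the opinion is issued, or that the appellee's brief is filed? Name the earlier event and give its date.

The record is transmitted: Mar 8, 2013.
The opinion is issued: Mar 8, 2013 + 46 days = Apr 23, 2013.
The notice of appeal is filed: Mar 1, 2013.
The appellant's brief is filed: Mar 1, 2013 + 9 days = Mar 10, 2013.
The appellee's brief is filed: Mar 10, 2013 + 19 days = Mar 29, 2013.
Comparing: the opinion is issued on Apr 23, 2013 vs the appellee's brief is filed on Mar 29, 2013. Earlier: the appellee's brief is filed.

The appellee's brief is filed — Friday, March 29, 2013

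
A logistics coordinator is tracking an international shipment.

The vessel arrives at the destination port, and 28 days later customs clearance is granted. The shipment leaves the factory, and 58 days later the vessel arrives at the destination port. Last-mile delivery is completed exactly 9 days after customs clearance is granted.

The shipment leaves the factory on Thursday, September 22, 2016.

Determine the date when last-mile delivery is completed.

The shipment leaves the factory: Sep 22, 2016.
The vessel arrives at the destination port: Sep 22, 2016 + 58 days = Nov 19, 2016.
Customs clearance is granted: Nov 19, 2016 + 28 days = Dec 17, 2016.
Last-mile delivery is completed: Dec 17, 2016 + 9 days = Dec 26, 2016.

Monday, December 26, 2016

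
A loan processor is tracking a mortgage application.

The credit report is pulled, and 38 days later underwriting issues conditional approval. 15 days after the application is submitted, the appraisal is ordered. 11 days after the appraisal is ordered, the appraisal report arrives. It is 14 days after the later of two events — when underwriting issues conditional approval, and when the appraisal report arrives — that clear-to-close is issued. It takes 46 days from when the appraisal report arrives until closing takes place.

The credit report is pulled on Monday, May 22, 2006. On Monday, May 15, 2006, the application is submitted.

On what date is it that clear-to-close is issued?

The credit report is pulled: May 22, 2006.
Underwriting issues conditional approval: May 22, 2006 + 38 days = Jun 29, 2006.
The application is submitted: May 15, 2006.
The appraisal is ordered: May 15, 2006 + 15 days = May 30, 2006.
The appraisal report arrives: May 30, 2006 + 11 days = Jun 10, 2006.
Both prerequisites met — underwriting issues conditional approval (Jun 29, 2006), the appraisal report arrives (Jun 10, 2006); the later is Jun 29, 2006.
Clear-to-close is issued: Jun 29, 2006 + 14 days = Jul 13, 2006.

Thursday, July 13, 2006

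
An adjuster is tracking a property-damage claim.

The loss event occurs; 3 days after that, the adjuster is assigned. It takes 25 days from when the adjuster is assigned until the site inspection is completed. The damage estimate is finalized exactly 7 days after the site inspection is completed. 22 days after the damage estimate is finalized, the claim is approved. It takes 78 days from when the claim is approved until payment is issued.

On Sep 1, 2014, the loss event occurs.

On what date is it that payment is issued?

Jan 14, 2015

The loss event occurs: Sep 1, 2014.
The adjuster is assigned: Sep 1, 2014 + 3 days = Sep 4, 2014.
The site inspection is completed: Sep 4, 2014 + 25 days = Sep 29, 2014.
The damage estimate is finalized: Sep 29, 2014 + 7 days = Oct 6, 2014.
The claim is approved: Oct 6, 2014 + 22 days = Oct 28, 2014.
Payment is issued: Oct 28, 2014 + 78 days = Jan 14, 2015.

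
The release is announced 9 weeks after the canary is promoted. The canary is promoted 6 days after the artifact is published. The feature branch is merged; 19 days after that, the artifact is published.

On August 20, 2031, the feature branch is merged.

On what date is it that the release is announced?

November 16, 2031

The feature branch is merged: Aug 20, 2031.
The artifact is published: Aug 20, 2031 + 19 days = Sep 8, 2031.
The canary is promoted: Sep 8, 2031 + 6 days = Sep 14, 2031.
The release is announced: Sep 14, 2031 + 9 weeks = Nov 16, 2031.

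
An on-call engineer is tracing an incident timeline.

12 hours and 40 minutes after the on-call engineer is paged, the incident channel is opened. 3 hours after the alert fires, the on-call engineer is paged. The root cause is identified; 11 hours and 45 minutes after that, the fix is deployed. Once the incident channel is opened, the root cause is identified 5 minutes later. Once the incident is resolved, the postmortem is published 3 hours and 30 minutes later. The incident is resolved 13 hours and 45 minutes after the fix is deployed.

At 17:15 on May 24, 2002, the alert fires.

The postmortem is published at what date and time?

The alert fires: 17:15 May 24, 2002.
The on-call engineer is paged: 17:15 May 24, 2002 + 3h = 20:15 May 24, 2002.
The incident channel is opened: 20:15 May 24, 2002 + 12h40m = 08:55 May 25, 2002.
The root cause is identified: 08:55 May 25, 2002 + 5m = 09:00 May 25, 2002.
The fix is deployed: 09:00 May 25, 2002 + 11h45m = 20:45 May 25, 2002.
The incident is resolved: 20:45 May 25, 2002 + 13h45m = 10:30 May 26, 2002.
The postmortem is published: 10:30 May 26, 2002 + 3h30m = 14:00 May 26, 2002.

14:00 on May 26, 2002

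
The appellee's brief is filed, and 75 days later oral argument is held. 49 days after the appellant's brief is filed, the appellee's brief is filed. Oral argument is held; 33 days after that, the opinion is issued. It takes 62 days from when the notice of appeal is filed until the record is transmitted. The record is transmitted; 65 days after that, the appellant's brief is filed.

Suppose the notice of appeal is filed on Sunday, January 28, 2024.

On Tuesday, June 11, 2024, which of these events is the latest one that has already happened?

The appellant's brief is filed

The notice of appeal is filed: Jan 28, 2024.
The record is transmitted: Jan 28, 2024 + 62 days = Mar 30, 2024.
The appellant's brief is filed: Mar 30, 2024 + 65 days = Jun 3, 2024.
The appellee's brief is filed: Jun 3, 2024 + 49 days = Jul 22, 2024.
Oral argument is held: Jul 22, 2024 + 75 days = Oct 5, 2024.
The opinion is issued: Oct 5, 2024 + 33 days = Nov 7, 2024.
Jun 11, 2024 falls between when the appellant's brief is filed (Jun 3, 2024) and when the appellee's brief is filed (Jul 22, 2024).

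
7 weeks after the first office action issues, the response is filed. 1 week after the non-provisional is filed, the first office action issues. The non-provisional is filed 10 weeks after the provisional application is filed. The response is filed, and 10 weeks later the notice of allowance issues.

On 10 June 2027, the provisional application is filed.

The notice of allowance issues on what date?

The provisional application is filed: Jun 10, 2027.
The non-provisional is filed: Jun 10, 2027 + 10 weeks = Aug 19, 2027.
The first office action issues: Aug 19, 2027 + 1 week = Aug 26, 2027.
The response is filed: Aug 26, 2027 + 7 weeks = Oct 14, 2027.
The notice of allowance issues: Oct 14, 2027 + 10 weeks = Dec 23, 2027.

23 December 2027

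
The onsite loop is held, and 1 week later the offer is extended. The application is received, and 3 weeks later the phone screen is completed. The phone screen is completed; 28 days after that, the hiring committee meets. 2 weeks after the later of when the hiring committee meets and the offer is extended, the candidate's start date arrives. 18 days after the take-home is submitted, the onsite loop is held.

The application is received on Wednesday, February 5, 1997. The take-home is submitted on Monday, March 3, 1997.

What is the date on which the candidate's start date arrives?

The application is received: Feb 5, 1997.
The phone screen is completed: Feb 5, 1997 + 3 weeks = Feb 26, 1997.
The hiring committee meets: Feb 26, 1997 + 28 days = Mar 26, 1997.
The take-home is submitted: Mar 3, 1997.
The onsite loop is held: Mar 3, 1997 + 18 days = Mar 21, 1997.
The offer is extended: Mar 21, 1997 + 1 week = Mar 28, 1997.
Both prerequisites met — the hiring committee meets (Mar 26, 1997), the offer is extended (Mar 28, 1997); the later is Mar 28, 1997.
The candidate's start date arrives: Mar 28, 1997 + 2 weeks = Apr 11, 1997.

Friday, April 11, 1997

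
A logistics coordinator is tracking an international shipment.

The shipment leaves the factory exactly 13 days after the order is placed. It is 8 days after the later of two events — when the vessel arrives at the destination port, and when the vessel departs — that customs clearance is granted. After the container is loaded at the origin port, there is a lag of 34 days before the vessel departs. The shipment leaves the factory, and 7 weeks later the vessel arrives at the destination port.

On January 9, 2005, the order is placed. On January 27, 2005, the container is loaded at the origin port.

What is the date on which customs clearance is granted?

March 20, 2005

The order is placed: Jan 9, 2005.
The shipment leaves the factory: Jan 9, 2005 + 13 days = Jan 22, 2005.
The vessel arrives at the destination port: Jan 22, 2005 + 7 weeks = Mar 12, 2005.
The container is loaded at the origin port: Jan 27, 2005.
The vessel departs: Jan 27, 2005 + 34 days = Mar 2, 2005.
Both prerequisites met — the vessel arrives at the destination port (Mar 12, 2005), the vessel departs (Mar 2, 2005); the later is Mar 12, 2005.
Customs clearance is granted: Mar 12, 2005 + 8 days = Mar 20, 2005.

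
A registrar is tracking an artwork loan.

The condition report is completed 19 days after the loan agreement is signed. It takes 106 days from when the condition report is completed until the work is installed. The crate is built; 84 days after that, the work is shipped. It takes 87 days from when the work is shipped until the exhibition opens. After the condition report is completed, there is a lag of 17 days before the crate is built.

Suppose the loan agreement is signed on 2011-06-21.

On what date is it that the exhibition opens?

2012-01-14

The loan agreement is signed: Jun 21, 2011.
The condition report is completed: Jun 21, 2011 + 19 days = Jul 10, 2011.
The crate is built: Jul 10, 2011 + 17 days = Jul 27, 2011.
The work is shipped: Jul 27, 2011 + 84 days = Oct 19, 2011.
The exhibition opens: Oct 19, 2011 + 87 days = Jan 14, 2012.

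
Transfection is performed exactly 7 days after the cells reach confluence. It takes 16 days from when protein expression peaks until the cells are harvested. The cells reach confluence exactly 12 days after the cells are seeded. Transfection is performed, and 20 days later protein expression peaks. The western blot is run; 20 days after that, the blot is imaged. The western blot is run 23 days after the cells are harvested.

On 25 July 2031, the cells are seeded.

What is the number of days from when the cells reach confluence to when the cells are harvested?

Causal path: the cells reach confluence → transfection is performed → protein expression peaks → the cells are harvested.
Total delay along the path: 7 + 20 + 16 = 43 days.

43 days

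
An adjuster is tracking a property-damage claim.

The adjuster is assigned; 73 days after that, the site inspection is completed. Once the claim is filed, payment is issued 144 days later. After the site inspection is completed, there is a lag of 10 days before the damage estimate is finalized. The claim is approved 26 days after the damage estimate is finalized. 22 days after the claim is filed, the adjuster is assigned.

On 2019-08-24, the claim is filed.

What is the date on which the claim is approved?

2020-01-02

The claim is filed: Aug 24, 2019.
The adjuster is assigned: Aug 24, 2019 + 22 days = Sep 15, 2019.
The site inspection is completed: Sep 15, 2019 + 73 days = Nov 27, 2019.
The damage estimate is finalized: Nov 27, 2019 + 10 days = Dec 7, 2019.
The claim is approved: Dec 7, 2019 + 26 days = Jan 2, 2020.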